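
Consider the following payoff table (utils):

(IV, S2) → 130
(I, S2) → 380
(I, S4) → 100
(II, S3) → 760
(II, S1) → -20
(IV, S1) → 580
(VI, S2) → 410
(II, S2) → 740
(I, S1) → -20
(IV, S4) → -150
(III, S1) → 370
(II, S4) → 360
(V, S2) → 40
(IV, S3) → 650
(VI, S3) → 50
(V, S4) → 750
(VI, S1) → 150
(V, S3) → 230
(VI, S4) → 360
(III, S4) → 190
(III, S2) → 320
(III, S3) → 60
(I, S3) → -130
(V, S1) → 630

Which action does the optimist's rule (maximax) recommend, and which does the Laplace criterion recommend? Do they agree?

maximax → II; laplace → II (agree)

Row maxima: I=380, II=760, III=370, IV=650, V=750, VI=410
Best best-case = 760 → II.
Row averages: I=82.5, II=460, III=235, IV=302.5, V=412.5, VI=242.5
Highest average = 460 → II.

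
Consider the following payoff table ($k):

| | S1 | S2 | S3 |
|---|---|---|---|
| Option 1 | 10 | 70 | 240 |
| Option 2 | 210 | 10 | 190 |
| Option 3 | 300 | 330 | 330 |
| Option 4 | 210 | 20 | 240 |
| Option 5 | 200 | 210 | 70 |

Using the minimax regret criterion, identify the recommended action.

Option 3

Column bests: S1=300, S2=330, S3=330.
Option 1 regrets: 290, 260, 90 → max 290
Option 2 regrets: 90, 320, 140 → max 320
Option 3 regrets: 0, 0, 0 → max 0
Option 4 regrets: 90, 310, 90 → max 310
Option 5 regrets: 100, 120, 260 → max 260
Smallest max regret = 0 → Option 3.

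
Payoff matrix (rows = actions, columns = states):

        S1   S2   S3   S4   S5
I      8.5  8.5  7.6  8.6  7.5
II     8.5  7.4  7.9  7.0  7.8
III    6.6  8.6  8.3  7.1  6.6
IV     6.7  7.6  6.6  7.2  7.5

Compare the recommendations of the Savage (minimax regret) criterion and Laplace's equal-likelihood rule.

Column bests: S1=8.5, S2=8.6, S3=8.3, S4=8.6, S5=7.8.
I regrets: 0.0, 0.1, 0.7, 0.0, 0.3 → max 0.7
II regrets: 0.0, 1.2, 0.4, 1.6, 0.0 → max 1.6
III regrets: 1.9, 0.0, 0.0, 1.5, 1.2 → max 1.9
IV regrets: 1.8, 1.0, 1.7, 1.4, 0.3 → max 1.8
Smallest max regret = 0.7 → I.
Row averages: I=8.14, II=7.72, III=7.44, IV=7.12
Highest average = 8.14 → I.

minimax regret → I; laplace → I (agree)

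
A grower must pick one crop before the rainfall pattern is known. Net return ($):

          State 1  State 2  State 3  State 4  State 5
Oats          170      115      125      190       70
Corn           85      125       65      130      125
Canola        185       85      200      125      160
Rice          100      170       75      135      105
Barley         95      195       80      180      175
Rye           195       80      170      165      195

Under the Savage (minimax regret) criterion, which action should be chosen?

Canola

Column bests: State 1=195, State 2=195, State 3=200, State 4=190, State 5=195.
Oats regrets: 25, 80, 75, 0, 125 → max 125
Corn regrets: 110, 70, 135, 60, 70 → max 135
Canola regrets: 10, 110, 0, 65, 35 → max 110
Rice regrets: 95, 25, 125, 55, 90 → max 125
Barley regrets: 100, 0, 120, 10, 20 → max 120
Rye regrets: 0, 115, 30, 25, 0 → max 115
Smallest max regret = 110 → Canola.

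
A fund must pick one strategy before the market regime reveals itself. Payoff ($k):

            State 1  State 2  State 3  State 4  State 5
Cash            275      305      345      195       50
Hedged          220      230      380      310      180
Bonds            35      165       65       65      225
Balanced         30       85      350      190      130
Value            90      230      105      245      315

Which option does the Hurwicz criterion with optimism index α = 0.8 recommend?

Hedged

Cash: 0.8·345 + 0.2·50 = 286
Hedged: 0.8·380 + 0.2·180 = 340
Bonds: 0.8·225 + 0.2·35 = 187
Balanced: 0.8·350 + 0.2·30 = 286
Value: 0.8·315 + 0.2·90 = 270
Highest Hurwicz score = 340 → Hedged.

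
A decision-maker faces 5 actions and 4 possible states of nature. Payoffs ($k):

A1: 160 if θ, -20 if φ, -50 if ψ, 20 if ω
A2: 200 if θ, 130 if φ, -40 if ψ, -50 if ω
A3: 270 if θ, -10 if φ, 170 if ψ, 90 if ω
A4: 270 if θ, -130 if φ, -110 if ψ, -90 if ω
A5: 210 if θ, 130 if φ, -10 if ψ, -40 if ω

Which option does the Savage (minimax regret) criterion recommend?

A3

Column bests: θ=270, φ=130, ψ=170, ω=90.
A1 regrets: 110, 150, 220, 70 → max 220
A2 regrets: 70, 0, 210, 140 → max 210
A3 regrets: 0, 140, 0, 0 → max 140
A4 regrets: 0, 260, 280, 180 → max 280
A5 regrets: 60, 0, 180, 130 → max 180
Smallest max regret = 140 → A3.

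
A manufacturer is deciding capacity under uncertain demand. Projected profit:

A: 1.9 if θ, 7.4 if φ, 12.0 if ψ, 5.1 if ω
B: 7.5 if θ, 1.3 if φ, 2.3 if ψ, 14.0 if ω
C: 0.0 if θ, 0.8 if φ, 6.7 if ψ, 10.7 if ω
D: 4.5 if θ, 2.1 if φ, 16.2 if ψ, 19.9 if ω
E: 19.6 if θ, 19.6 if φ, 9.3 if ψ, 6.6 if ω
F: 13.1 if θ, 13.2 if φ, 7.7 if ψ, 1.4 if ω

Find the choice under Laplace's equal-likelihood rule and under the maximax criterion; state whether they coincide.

laplace → E; maximax → D (disagree)

Row averages: A=6.6, B=6.275, C=4.55, D=10.675, E=13.775, F=8.85
Highest average = 13.775 → E.
Row maxima: A=12.0, B=14.0, C=10.7, D=19.9, E=19.6, F=13.2
Best best-case = 19.9 → D.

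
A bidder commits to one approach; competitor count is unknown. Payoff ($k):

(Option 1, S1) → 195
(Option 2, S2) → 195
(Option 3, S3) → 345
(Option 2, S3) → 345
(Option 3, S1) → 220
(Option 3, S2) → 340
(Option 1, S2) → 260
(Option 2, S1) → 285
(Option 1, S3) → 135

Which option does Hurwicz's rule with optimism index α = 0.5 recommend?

Option 3

Option 1: 0.5·260 + 0.5·135 = 197.5
Option 2: 0.5·345 + 0.5·195 = 270
Option 3: 0.5·345 + 0.5·220 = 282.5
Highest Hurwicz score = 282.5 → Option 3.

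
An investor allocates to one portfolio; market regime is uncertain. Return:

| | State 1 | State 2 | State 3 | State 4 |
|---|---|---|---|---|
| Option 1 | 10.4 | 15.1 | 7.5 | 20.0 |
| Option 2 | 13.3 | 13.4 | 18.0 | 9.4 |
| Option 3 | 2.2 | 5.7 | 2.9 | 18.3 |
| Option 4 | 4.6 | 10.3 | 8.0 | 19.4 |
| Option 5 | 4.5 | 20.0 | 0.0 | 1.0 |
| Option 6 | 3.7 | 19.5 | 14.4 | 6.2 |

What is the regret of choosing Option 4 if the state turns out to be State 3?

10.0

Best payoff under State 3 is 18.0.
Regret = 18.0 − 8.0 = 10.0.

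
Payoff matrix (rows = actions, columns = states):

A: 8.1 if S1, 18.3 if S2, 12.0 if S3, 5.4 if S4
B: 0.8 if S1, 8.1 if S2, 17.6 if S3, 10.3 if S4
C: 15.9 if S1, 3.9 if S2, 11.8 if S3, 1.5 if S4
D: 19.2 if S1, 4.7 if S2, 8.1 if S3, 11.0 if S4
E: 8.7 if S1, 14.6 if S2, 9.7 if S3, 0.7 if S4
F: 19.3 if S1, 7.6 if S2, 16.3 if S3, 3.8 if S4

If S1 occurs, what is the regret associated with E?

Best payoff under S1 is 19.3.
Regret = 19.3 − 8.7 = 10.6.

10.6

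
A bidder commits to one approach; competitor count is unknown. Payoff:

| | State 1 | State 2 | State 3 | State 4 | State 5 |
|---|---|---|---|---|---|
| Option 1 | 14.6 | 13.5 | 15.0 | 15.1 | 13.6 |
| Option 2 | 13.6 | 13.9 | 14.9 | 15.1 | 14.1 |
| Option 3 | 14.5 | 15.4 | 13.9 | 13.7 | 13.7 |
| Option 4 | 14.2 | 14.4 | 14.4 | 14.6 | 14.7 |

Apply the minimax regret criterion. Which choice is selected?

Column bests: State 1=14.6, State 2=15.4, State 3=15.0, State 4=15.1, State 5=14.7.
Option 1 regrets: 0.0, 1.9, 0.0, 0.0, 1.1 → max 1.9
Option 2 regrets: 1.0, 1.5, 0.1, 0.0, 0.6 → max 1.5
Option 3 regrets: 0.1, 0.0, 1.1, 1.4, 1.0 → max 1.4
Option 4 regrets: 0.4, 1.0, 0.6, 0.5, 0.0 → max 1.0
Smallest max regret = 1.0 → Option 4.

Option 4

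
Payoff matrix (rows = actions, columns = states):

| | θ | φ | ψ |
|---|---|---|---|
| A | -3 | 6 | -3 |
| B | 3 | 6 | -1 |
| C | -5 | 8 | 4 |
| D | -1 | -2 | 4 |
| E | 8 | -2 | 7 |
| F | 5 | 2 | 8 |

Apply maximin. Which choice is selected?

F

Row minima: A=-3, B=-1, C=-5, D=-2, E=-2, F=2
Best worst-case = 2 → F.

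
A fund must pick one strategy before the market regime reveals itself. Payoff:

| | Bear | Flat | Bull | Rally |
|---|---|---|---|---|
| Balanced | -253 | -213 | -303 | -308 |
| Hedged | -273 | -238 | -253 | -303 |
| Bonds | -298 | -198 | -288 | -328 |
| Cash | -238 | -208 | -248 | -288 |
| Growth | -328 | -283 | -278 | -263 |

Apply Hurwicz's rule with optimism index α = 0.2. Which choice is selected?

Cash

Balanced: 0.2·(-213) + 0.8·(-308) = -289
Hedged: 0.2·(-238) + 0.8·(-303) = -290
Bonds: 0.2·(-198) + 0.8·(-328) = -302
Cash: 0.2·(-208) + 0.8·(-288) = -272
Growth: 0.2·(-263) + 0.8·(-328) = -315
Highest Hurwicz score = -272 → Cash.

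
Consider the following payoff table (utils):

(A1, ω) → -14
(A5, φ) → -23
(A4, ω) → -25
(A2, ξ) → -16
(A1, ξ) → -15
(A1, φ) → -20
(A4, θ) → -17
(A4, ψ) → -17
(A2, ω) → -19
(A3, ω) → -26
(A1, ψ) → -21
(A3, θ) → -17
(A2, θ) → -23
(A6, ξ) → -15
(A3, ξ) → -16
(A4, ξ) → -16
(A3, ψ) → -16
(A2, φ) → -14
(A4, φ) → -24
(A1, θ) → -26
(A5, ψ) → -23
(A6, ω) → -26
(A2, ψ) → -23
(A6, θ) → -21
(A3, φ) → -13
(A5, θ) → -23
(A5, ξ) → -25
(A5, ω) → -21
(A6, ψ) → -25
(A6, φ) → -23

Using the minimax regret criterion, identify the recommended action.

Column bests: θ=-17, φ=-13, ψ=-16, ω=-14, ξ=-15.
A1 regrets: 9, 7, 5, 0, 0 → max 9
A2 regrets: 6, 1, 7, 5, 1 → max 7
A3 regrets: 0, 0, 0, 12, 1 → max 12
A4 regrets: 0, 11, 1, 11, 1 → max 11
A5 regrets: 6, 10, 7, 7, 10 → max 10
A6 regrets: 4, 10, 9, 12, 0 → max 12
Smallest max regret = 7 → A2.

A2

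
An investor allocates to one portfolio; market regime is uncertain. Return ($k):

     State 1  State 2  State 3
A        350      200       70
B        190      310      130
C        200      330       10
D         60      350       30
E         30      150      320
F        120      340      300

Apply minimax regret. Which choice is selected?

Column bests: State 1=350, State 2=350, State 3=320.
A regrets: 0, 150, 250 → max 250
B regrets: 160, 40, 190 → max 190
C regrets: 150, 20, 310 → max 310
D regrets: 290, 0, 290 → max 290
E regrets: 320, 200, 0 → max 320
F regrets: 230, 10, 20 → max 230
Smallest max regret = 190 → B.

B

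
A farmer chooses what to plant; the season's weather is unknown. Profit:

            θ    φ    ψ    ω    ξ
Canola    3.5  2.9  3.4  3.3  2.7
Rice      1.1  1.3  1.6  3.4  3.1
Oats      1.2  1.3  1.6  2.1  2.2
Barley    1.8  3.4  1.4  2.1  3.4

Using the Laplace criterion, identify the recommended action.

Canola

Row averages: Canola=3.16, Rice=2.1, Oats=1.68, Barley=2.42
Highest average = 3.16 → Canola.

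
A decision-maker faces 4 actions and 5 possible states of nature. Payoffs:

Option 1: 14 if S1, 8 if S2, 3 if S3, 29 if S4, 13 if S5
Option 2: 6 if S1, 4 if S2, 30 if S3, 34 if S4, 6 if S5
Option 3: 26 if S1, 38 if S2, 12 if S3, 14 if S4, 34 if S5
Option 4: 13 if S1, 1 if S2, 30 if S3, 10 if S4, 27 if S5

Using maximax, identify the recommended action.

Option 3

Row maxima: Option 1=29, Option 2=34, Option 3=38, Option 4=30
Best best-case = 38 → Option 3.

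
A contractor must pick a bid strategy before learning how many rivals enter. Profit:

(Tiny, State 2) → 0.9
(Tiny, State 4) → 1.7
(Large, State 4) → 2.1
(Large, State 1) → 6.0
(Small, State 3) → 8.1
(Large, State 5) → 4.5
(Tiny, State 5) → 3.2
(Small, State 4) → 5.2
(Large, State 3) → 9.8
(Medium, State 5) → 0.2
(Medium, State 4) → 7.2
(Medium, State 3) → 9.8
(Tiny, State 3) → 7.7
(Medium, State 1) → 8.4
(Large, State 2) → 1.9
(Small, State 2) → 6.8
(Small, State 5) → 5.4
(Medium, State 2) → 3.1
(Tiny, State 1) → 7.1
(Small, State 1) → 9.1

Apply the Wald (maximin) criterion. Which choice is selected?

Small

Row minima: Tiny=0.9, Small=5.2, Medium=0.2, Large=1.9
Best worst-case = 5.2 → Small.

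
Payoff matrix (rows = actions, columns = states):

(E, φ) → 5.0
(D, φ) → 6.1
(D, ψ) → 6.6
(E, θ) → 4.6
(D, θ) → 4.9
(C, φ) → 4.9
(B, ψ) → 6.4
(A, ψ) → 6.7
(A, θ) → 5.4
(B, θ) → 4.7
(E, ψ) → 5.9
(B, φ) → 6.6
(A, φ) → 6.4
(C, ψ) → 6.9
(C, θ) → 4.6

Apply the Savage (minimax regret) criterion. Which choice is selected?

Column bests: θ=5.4, φ=6.6, ψ=6.9.
A regrets: 0.0, 0.2, 0.2 → max 0.2
B regrets: 0.7, 0.0, 0.5 → max 0.7
C regrets: 0.8, 1.7, 0.0 → max 1.7
D regrets: 0.5, 0.5, 0.3 → max 0.5
E regrets: 0.8, 1.6, 1.0 → max 1.6
Smallest max regret = 0.2 → A.

A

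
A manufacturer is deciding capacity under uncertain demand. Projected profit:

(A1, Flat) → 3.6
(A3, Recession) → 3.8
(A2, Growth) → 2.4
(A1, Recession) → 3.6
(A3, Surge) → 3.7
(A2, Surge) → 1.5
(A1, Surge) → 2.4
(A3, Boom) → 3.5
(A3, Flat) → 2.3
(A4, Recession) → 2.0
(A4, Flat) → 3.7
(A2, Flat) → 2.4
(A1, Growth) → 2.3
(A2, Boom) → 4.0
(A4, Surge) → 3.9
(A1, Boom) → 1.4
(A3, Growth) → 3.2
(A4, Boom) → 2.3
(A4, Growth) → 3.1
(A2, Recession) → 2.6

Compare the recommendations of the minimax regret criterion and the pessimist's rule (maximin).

minimax regret → A3; maximin → A3 (agree)

Column bests: Recession=3.8, Flat=3.7, Growth=3.2, Boom=4.0, Surge=3.9.
A1 regrets: 0.2, 0.1, 0.9, 2.6, 1.5 → max 2.6
A2 regrets: 1.2, 1.3, 0.8, 0.0, 2.4 → max 2.4
A3 regrets: 0.0, 1.4, 0.0, 0.5, 0.2 → max 1.4
A4 regrets: 1.8, 0.0, 0.1, 1.7, 0.0 → max 1.8
Smallest max regret = 1.4 → A3.
Row minima: A1=1.4, A2=1.5, A3=2.3, A4=2.0
Best worst-case = 2.3 → A3.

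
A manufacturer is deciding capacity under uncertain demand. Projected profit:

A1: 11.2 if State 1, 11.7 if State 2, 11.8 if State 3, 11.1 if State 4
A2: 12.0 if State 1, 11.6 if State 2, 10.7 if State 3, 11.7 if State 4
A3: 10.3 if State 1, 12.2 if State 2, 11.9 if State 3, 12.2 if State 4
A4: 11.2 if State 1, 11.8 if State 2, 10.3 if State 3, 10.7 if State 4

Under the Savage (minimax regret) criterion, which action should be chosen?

A1

Column bests: State 1=12.0, State 2=12.2, State 3=11.9, State 4=12.2.
A1 regrets: 0.8, 0.5, 0.1, 1.1 → max 1.1
A2 regrets: 0.0, 0.6, 1.2, 0.5 → max 1.2
A3 regrets: 1.7, 0.0, 0.0, 0.0 → max 1.7
A4 regrets: 0.8, 0.4, 1.6, 1.5 → max 1.6
Smallest max regret = 1.1 → A1.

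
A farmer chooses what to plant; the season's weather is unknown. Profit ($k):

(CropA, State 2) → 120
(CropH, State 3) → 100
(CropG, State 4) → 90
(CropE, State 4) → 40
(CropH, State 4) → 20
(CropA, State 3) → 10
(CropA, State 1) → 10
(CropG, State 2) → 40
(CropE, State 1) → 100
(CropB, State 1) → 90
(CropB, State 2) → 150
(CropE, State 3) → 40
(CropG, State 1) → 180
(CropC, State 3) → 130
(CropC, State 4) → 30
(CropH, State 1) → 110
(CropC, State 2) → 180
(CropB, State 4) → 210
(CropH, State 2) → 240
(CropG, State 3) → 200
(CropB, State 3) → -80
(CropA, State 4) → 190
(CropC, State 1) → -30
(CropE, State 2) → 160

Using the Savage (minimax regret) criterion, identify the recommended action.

CropE

Column bests: State 1=180, State 2=240, State 3=200, State 4=210.
CropG regrets: 0, 200, 0, 120 → max 200
CropC regrets: 210, 60, 70, 180 → max 210
CropA regrets: 170, 120, 190, 20 → max 190
CropE regrets: 80, 80, 160, 170 → max 170
CropB regrets: 90, 90, 280, 0 → max 280
CropH regrets: 70, 0, 100, 190 → max 190
Smallest max regret = 170 → CropE.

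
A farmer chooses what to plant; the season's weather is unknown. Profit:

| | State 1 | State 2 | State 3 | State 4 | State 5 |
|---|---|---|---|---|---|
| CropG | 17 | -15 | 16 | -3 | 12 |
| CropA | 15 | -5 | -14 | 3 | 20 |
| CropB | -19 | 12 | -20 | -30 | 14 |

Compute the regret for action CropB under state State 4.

Best payoff under State 4 is 3.
Regret = 3 − (-30) = 33.

33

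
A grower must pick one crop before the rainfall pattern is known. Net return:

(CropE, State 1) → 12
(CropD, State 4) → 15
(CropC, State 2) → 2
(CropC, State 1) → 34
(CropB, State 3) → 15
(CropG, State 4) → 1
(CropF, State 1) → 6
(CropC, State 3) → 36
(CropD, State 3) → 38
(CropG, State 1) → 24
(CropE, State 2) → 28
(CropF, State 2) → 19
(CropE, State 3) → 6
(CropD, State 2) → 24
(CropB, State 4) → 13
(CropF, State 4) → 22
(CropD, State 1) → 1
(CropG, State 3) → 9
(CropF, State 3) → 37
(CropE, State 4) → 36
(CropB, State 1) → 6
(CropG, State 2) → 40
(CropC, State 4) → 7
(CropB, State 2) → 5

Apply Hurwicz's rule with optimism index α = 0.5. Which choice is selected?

CropF: 0.5·37 + 0.5·6 = 21.5
CropC: 0.5·36 + 0.5·2 = 19
CropD: 0.5·38 + 0.5·1 = 19.5
CropE: 0.5·36 + 0.5·6 = 21
CropB: 0.5·15 + 0.5·5 = 10
CropG: 0.5·40 + 0.5·1 = 20.5
Highest Hurwicz score = 21.5 → CropF.

CropF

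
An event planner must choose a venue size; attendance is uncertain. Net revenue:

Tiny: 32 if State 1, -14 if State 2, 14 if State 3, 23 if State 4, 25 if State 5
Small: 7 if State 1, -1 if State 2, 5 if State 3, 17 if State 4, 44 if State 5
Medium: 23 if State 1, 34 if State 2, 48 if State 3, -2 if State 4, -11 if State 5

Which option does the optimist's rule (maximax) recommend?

Medium

Row maxima: Tiny=32, Small=44, Medium=48
Best best-case = 48 → Medium.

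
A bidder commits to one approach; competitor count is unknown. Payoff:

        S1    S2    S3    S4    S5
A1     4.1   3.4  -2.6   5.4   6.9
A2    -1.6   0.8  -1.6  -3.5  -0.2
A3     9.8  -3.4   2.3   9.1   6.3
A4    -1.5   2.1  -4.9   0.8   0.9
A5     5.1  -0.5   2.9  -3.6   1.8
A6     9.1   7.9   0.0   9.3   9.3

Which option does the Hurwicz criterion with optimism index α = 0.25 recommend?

A1: 0.25·6.9 + 0.75·(-2.6) = -0.225
A2: 0.25·0.8 + 0.75·(-3.5) = -2.425
A3: 0.25·9.8 + 0.75·(-3.4) = -0.1
A4: 0.25·2.1 + 0.75·(-4.9) = -3.15
A5: 0.25·5.1 + 0.75·(-3.6) = -1.425
A6: 0.25·9.3 + 0.75·0.0 = 2.325
Highest Hurwicz score = 2.325 → A6.

A6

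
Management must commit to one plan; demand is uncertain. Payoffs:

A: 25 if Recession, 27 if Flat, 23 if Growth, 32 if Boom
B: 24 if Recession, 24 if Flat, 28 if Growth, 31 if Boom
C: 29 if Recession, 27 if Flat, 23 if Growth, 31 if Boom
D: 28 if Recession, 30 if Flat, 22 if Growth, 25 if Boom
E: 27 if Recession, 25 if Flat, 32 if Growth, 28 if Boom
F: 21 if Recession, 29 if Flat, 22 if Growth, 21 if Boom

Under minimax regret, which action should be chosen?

E

Column bests: Recession=29, Flat=30, Growth=32, Boom=32.
A regrets: 4, 3, 9, 0 → max 9
B regrets: 5, 6, 4, 1 → max 6
C regrets: 0, 3, 9, 1 → max 9
D regrets: 1, 0, 10, 7 → max 10
E regrets: 2, 5, 0, 4 → max 5
F regrets: 8, 1, 10, 11 → max 11
Smallest max regret = 5 → E.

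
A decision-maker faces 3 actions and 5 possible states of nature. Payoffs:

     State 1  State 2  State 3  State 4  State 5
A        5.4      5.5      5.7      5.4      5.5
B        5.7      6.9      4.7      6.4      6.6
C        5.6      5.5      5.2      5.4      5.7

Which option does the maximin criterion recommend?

Row minima: A=5.4, B=4.7, C=5.2
Best worst-case = 5.4 → A.

A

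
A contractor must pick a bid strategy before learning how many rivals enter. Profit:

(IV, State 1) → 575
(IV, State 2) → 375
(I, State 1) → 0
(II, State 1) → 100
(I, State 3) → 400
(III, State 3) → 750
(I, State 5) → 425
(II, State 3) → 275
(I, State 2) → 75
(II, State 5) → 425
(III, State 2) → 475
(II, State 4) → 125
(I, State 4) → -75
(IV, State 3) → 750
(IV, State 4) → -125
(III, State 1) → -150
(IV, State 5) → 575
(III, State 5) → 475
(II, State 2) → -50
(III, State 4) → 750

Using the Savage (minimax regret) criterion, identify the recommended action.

Column bests: State 1=575, State 2=475, State 3=750, State 4=750, State 5=575.
I regrets: 575, 400, 350, 825, 150 → max 825
II regrets: 475, 525, 475, 625, 150 → max 625
III regrets: 725, 0, 0, 0, 100 → max 725
IV regrets: 0, 100, 0, 875, 0 → max 875
Smallest max regret = 625 → II.

II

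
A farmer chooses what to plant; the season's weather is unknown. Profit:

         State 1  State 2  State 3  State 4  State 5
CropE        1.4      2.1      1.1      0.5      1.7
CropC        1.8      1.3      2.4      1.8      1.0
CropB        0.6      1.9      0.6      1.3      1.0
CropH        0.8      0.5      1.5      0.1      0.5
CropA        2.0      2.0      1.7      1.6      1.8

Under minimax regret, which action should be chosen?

CropA

Column bests: State 1=2.0, State 2=2.1, State 3=2.4, State 4=1.8, State 5=1.8.
CropE regrets: 0.6, 0.0, 1.3, 1.3, 0.1 → max 1.3
CropC regrets: 0.2, 0.8, 0.0, 0.0, 0.8 → max 0.8
CropB regrets: 1.4, 0.2, 1.8, 0.5, 0.8 → max 1.8
CropH regrets: 1.2, 1.6, 0.9, 1.7, 1.3 → max 1.7
CropA regrets: 0.0, 0.1, 0.7, 0.2, 0.0 → max 0.7
Smallest max regret = 0.7 → CropA.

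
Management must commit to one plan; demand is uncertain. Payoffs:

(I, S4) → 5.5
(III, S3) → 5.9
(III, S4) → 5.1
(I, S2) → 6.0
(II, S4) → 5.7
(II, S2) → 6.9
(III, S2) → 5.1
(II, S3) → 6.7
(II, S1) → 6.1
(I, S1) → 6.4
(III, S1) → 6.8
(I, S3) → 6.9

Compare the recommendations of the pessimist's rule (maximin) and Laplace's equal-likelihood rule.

maximin → II; laplace → II (agree)

Row minima: I=5.5, II=5.7, III=5.1
Best worst-case = 5.7 → II.
Row averages: I=6.2, II=6.35, III=5.725
Highest average = 6.35 → II.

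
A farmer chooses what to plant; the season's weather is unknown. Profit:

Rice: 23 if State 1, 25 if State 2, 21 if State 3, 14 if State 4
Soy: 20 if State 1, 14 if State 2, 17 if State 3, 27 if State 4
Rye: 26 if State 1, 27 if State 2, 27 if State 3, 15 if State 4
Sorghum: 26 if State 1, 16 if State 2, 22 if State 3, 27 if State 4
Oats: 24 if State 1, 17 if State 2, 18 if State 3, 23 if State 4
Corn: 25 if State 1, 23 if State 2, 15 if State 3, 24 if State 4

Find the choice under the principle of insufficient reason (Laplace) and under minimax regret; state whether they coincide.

Row averages: Rice=20.75, Soy=19.5, Rye=23.75, Sorghum=22.75, Oats=20.5, Corn=21.75
Highest average = 23.75 → Rye.
Column bests: State 1=26, State 2=27, State 3=27, State 4=27.
Rice regrets: 3, 2, 6, 13 → max 13
Soy regrets: 6, 13, 10, 0 → max 13
Rye regrets: 0, 0, 0, 12 → max 12
Sorghum regrets: 0, 11, 5, 0 → max 11
Oats regrets: 2, 10, 9, 4 → max 10
Corn regrets: 1, 4, 12, 3 → max 12
Smallest max regret = 10 → Oats.

laplace → Rye; minimax regret → Oats (disagree)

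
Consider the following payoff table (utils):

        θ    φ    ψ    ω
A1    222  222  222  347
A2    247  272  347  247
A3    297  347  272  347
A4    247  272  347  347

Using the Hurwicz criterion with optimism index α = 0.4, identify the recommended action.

A1: 0.4·347 + 0.6·222 = 272
A2: 0.4·347 + 0.6·247 = 287
A3: 0.4·347 + 0.6·272 = 302
A4: 0.4·347 + 0.6·247 = 287
Highest Hurwicz score = 302 → A3.

A3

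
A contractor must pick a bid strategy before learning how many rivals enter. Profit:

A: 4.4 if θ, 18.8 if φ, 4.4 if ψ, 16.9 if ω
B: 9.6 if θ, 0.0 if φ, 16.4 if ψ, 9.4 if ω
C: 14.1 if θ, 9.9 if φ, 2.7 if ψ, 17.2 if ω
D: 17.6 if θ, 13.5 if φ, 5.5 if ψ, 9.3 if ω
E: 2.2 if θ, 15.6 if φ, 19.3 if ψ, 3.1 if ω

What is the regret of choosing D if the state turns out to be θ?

Best payoff under θ is 17.6.
Regret = 17.6 − 17.6 = 0.0.

0.0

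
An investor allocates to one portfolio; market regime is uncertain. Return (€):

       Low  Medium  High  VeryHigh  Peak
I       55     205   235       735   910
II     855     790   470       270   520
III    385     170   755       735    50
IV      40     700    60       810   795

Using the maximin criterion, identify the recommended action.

Row minima: I=55, II=270, III=50, IV=40
Best worst-case = 270 → II.

II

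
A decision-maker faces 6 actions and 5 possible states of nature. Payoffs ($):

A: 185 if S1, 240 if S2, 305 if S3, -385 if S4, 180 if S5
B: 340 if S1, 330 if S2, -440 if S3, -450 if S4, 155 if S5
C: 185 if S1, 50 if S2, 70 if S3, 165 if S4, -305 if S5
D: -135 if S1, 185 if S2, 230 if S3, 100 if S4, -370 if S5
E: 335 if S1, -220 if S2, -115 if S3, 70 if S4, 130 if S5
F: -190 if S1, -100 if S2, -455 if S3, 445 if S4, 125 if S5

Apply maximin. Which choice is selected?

Row minima: A=-385, B=-450, C=-305, D=-370, E=-220, F=-455
Best worst-case = -220 → E.

E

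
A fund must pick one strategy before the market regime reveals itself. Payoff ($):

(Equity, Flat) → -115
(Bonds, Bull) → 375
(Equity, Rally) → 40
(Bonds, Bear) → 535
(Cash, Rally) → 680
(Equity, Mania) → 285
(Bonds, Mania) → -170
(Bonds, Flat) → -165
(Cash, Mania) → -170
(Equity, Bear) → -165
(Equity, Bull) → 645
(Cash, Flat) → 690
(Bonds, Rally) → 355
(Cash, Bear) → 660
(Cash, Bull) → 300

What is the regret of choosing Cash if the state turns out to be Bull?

345

Best payoff under Bull is 645.
Regret = 645 − 300 = 345.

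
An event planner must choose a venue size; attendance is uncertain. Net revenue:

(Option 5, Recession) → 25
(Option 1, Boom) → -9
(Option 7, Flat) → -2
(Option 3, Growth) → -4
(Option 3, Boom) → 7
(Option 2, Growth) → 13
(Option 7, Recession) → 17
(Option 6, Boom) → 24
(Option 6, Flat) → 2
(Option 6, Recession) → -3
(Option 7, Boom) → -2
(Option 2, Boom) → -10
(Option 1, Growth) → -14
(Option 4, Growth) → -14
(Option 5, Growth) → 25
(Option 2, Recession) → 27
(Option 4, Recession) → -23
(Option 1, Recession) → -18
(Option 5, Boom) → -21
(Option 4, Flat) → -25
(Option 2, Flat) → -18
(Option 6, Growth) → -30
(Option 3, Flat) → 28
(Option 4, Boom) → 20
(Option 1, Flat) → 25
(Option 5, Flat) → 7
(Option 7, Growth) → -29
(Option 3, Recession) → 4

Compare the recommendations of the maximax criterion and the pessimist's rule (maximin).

Row maxima: Option 1=25, Option 2=27, Option 3=28, Option 4=20, Option 5=25, Option 6=24, Option 7=17
Best best-case = 28 → Option 3.
Row minima: Option 1=-18, Option 2=-18, Option 3=-4, Option 4=-25, Option 5=-21, Option 6=-30, Option 7=-29
Best worst-case = -4 → Option 3.

maximax → Option 3; maximin → Option 3 (agree)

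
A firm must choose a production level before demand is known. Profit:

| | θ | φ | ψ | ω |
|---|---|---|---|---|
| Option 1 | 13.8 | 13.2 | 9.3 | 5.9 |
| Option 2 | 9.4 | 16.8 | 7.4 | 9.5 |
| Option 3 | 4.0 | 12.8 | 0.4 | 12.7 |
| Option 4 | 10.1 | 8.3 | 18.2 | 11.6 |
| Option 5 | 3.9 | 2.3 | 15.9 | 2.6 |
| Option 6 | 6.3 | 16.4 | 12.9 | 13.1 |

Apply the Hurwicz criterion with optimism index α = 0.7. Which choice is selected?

Option 1: 0.7·13.8 + 0.3·5.9 = 11.43
Option 2: 0.7·16.8 + 0.3·7.4 = 13.98
Option 3: 0.7·12.8 + 0.3·0.4 = 9.08
Option 4: 0.7·18.2 + 0.3·8.3 = 15.23
Option 5: 0.7·15.9 + 0.3·2.3 = 11.82
Option 6: 0.7·16.4 + 0.3·6.3 = 13.37
Highest Hurwicz score = 15.23 → Option 4.

Option 4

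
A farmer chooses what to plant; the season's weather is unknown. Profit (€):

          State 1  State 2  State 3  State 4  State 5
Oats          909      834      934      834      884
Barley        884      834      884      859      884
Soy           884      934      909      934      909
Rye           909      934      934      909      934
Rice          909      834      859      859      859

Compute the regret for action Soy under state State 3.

25

Best payoff under State 3 is 934.
Regret = 934 − 909 = 25.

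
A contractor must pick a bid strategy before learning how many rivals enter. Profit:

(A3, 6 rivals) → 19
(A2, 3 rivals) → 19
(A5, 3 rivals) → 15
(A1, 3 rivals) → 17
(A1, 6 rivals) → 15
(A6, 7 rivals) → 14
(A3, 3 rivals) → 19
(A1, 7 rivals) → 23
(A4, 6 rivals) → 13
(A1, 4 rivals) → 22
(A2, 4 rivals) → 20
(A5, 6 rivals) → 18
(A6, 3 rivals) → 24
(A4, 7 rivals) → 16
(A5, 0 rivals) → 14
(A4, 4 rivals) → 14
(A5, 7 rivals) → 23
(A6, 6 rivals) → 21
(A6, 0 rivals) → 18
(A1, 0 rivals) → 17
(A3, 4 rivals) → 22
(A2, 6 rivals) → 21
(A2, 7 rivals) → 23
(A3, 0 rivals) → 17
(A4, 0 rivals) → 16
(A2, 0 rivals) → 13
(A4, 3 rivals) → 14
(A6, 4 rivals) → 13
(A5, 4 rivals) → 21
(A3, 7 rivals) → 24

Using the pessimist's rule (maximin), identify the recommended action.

Row minima: A1=15, A2=13, A3=17, A4=13, A5=14, A6=13
Best worst-case = 17 → A3.

A3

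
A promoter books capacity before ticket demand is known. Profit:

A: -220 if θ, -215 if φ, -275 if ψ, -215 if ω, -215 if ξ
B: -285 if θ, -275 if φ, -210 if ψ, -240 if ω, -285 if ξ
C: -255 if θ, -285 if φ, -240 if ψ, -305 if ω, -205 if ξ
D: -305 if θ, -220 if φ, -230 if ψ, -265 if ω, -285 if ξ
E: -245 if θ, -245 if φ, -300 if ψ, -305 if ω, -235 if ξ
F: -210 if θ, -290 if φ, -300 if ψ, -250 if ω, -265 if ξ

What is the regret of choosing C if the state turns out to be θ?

45

Best payoff under θ is -210.
Regret = -210 − (-255) = 45.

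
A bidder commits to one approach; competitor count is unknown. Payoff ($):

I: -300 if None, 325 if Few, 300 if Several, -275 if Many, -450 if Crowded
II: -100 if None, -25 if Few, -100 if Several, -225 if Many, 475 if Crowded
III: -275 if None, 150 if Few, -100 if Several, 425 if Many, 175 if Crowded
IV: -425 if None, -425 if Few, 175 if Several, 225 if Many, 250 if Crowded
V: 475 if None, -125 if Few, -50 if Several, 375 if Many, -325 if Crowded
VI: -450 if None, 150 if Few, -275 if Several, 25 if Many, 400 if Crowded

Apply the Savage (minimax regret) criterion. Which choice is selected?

Column bests: None=475, Few=325, Several=300, Many=425, Crowded=475.
I regrets: 775, 0, 0, 700, 925 → max 925
II regrets: 575, 350, 400, 650, 0 → max 650
III regrets: 750, 175, 400, 0, 300 → max 750
IV regrets: 900, 750, 125, 200, 225 → max 900
V regrets: 0, 450, 350, 50, 800 → max 800
VI regrets: 925, 175, 575, 400, 75 → max 925
Smallest max regret = 650 → II.

II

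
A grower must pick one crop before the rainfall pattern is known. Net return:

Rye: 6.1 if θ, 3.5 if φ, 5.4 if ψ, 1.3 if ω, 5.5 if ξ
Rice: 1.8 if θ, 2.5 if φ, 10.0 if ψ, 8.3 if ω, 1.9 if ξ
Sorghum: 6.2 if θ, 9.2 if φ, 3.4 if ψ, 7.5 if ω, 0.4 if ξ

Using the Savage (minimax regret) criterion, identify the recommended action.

Sorghum

Column bests: θ=6.2, φ=9.2, ψ=10.0, ω=8.3, ξ=5.5.
Rye regrets: 0.1, 5.7, 4.6, 7.0, 0.0 → max 7.0
Rice regrets: 4.4, 6.7, 0.0, 0.0, 3.6 → max 6.7
Sorghum regrets: 0.0, 0.0, 6.6, 0.8, 5.1 → max 6.6
Smallest max regret = 6.6 → Sorghum.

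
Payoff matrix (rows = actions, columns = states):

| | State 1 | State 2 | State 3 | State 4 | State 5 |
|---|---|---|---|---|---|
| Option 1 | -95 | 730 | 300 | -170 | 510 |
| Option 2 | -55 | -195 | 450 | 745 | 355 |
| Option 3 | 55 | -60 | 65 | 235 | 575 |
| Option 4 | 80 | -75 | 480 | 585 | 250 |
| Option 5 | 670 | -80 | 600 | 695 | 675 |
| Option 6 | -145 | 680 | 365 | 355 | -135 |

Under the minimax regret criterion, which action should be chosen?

Column bests: State 1=670, State 2=730, State 3=600, State 4=745, State 5=675.
Option 1 regrets: 765, 0, 300, 915, 165 → max 915
Option 2 regrets: 725, 925, 150, 0, 320 → max 925
Option 3 regrets: 615, 790, 535, 510, 100 → max 790
Option 4 regrets: 590, 805, 120, 160, 425 → max 805
Option 5 regrets: 0, 810, 0, 50, 0 → max 810
Option 6 regrets: 815, 50, 235, 390, 810 → max 815
Smallest max regret = 790 → Option 3.

Option 3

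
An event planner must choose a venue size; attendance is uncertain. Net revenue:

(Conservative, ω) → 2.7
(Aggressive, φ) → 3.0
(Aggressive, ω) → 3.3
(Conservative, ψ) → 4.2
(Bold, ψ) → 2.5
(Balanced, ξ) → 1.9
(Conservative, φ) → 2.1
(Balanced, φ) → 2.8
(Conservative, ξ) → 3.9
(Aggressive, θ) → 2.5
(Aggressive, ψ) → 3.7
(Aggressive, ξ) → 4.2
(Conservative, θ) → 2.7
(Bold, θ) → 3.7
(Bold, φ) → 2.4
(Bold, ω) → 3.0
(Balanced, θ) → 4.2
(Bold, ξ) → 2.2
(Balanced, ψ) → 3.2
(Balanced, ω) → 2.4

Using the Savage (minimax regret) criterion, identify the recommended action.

Column bests: θ=4.2, φ=3.0, ψ=4.2, ω=3.3, ξ=4.2.
Conservative regrets: 1.5, 0.9, 0.0, 0.6, 0.3 → max 1.5
Balanced regrets: 0.0, 0.2, 1.0, 0.9, 2.3 → max 2.3
Aggressive regrets: 1.7, 0.0, 0.5, 0.0, 0.0 → max 1.7
Bold regrets: 0.5, 0.6, 1.7, 0.3, 2.0 → max 2.0
Smallest max regret = 1.5 → Conservative.

Conservative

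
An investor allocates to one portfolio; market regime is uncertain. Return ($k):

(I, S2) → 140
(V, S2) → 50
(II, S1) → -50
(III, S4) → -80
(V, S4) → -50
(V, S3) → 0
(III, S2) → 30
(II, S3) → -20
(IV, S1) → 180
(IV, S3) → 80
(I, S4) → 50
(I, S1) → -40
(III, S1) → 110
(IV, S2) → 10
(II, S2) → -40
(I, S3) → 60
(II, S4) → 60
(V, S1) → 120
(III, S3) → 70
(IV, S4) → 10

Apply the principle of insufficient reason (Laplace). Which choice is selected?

IV

Row averages: I=52.5, II=-12.5, III=32.5, IV=70, V=30
Highest average = 70 → IV.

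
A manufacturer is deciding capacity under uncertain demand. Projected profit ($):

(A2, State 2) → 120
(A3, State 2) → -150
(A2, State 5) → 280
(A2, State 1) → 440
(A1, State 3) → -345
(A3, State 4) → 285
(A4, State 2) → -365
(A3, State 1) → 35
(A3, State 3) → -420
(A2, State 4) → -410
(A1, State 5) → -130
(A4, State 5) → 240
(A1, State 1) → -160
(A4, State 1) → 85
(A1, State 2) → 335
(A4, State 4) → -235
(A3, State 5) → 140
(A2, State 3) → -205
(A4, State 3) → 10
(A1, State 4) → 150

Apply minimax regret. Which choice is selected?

A3

Column bests: State 1=440, State 2=335, State 3=10, State 4=285, State 5=280.
A1 regrets: 600, 0, 355, 135, 410 → max 600
A2 regrets: 0, 215, 215, 695, 0 → max 695
A3 regrets: 405, 485, 430, 0, 140 → max 485
A4 regrets: 355, 700, 0, 520, 40 → max 700
Smallest max regret = 485 → A3.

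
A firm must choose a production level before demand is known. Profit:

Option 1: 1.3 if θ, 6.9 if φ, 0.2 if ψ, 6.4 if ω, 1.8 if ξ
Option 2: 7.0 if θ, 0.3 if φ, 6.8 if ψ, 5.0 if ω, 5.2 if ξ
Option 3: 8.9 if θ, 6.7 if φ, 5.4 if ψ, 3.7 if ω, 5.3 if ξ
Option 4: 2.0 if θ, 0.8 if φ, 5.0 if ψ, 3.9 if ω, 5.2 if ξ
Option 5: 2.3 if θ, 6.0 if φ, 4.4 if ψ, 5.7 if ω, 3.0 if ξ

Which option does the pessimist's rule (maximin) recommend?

Option 3

Row minima: Option 1=0.2, Option 2=0.3, Option 3=3.7, Option 4=0.8, Option 5=2.3
Best worst-case = 3.7 → Option 3.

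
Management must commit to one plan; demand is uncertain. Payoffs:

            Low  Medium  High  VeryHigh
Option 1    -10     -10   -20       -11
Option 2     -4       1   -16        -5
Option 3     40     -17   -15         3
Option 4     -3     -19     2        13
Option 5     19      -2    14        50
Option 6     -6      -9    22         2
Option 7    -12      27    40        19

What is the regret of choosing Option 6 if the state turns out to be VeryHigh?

48

Best payoff under VeryHigh is 50.
Regret = 50 − 2 = 48.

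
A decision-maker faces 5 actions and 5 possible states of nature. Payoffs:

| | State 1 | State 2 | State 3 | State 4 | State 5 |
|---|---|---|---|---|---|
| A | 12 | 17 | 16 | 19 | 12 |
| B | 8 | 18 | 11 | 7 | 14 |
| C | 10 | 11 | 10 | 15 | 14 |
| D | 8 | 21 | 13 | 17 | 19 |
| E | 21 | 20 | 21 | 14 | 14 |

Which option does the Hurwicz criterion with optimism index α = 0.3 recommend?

A: 0.3·19 + 0.7·12 = 14.1
B: 0.3·18 + 0.7·7 = 10.3
C: 0.3·15 + 0.7·10 = 11.5
D: 0.3·21 + 0.7·8 = 11.9
E: 0.3·21 + 0.7·14 = 16.1
Highest Hurwicz score = 16.1 → E.

E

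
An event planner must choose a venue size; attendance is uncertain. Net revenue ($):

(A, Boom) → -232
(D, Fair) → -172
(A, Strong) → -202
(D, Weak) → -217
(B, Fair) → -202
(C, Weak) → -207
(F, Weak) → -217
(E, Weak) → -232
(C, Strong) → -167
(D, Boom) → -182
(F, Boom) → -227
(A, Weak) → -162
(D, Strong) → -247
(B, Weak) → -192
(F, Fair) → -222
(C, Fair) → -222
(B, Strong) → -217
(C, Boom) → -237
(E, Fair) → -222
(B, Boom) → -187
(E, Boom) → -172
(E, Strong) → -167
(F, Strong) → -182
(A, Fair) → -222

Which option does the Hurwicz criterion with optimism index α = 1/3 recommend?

A: 1/3·(-162) + 2/3·(-232) = -626/3
B: 1/3·(-187) + 2/3·(-217) = -207
C: 1/3·(-167) + 2/3·(-237) = -641/3
D: 1/3·(-172) + 2/3·(-247) = -222
E: 1/3·(-167) + 2/3·(-232) = -631/3
F: 1/3·(-182) + 2/3·(-227) = -212
Highest Hurwicz score = -207 → B.

B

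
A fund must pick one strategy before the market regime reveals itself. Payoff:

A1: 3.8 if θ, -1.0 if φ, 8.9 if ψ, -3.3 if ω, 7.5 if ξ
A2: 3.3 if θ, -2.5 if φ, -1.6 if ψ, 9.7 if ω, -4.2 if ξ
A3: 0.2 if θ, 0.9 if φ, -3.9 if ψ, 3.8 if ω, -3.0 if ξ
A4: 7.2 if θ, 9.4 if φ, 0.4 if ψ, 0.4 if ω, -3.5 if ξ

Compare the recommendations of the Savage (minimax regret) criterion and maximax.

Column bests: θ=7.2, φ=9.4, ψ=8.9, ω=9.7, ξ=7.5.
A1 regrets: 3.4, 10.4, 0.0, 13.0, 0.0 → max 13.0
A2 regrets: 3.9, 11.9, 10.5, 0.0, 11.7 → max 11.9
A3 regrets: 7.0, 8.5, 12.8, 5.9, 10.5 → max 12.8
A4 regrets: 0.0, 0.0, 8.5, 9.3, 11.0 → max 11.0
Smallest max regret = 11.0 → A4.
Row maxima: A1=8.9, A2=9.7, A3=3.8, A4=9.4
Best best-case = 9.7 → A2.

minimax regret → A4; maximax → A2 (disagree)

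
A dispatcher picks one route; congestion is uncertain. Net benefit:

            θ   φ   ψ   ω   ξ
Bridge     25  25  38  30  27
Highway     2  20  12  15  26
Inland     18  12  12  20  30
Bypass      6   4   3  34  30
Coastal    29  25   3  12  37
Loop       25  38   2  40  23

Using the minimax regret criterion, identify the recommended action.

Bridge

Column bests: θ=29, φ=38, ψ=38, ω=40, ξ=37.
Bridge regrets: 4, 13, 0, 10, 10 → max 13
Highway regrets: 27, 18, 26, 25, 11 → max 27
Inland regrets: 11, 26, 26, 20, 7 → max 26
Bypass regrets: 23, 34, 35, 6, 7 → max 35
Coastal regrets: 0, 13, 35, 28, 0 → max 35
Loop regrets: 4, 0, 36, 0, 14 → max 36
Smallest max regret = 13 → Bridge.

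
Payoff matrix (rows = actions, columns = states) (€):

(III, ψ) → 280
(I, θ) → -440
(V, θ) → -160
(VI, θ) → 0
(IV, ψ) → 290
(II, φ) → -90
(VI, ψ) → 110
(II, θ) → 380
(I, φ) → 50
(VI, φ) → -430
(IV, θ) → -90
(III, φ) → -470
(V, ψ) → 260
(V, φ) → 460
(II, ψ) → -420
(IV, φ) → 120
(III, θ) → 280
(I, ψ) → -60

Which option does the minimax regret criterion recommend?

Column bests: θ=380, φ=460, ψ=290.
I regrets: 820, 410, 350 → max 820
II regrets: 0, 550, 710 → max 710
III regrets: 100, 930, 10 → max 930
IV regrets: 470, 340, 0 → max 470
V regrets: 540, 0, 30 → max 540
VI regrets: 380, 890, 180 → max 890
Smallest max regret = 470 → IV.

IV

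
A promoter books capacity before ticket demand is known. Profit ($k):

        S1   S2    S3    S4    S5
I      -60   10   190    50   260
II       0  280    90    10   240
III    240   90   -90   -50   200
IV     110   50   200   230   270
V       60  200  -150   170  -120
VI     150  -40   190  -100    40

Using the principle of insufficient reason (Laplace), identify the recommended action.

Row averages: I=90, II=124, III=78, IV=172, V=32, VI=48
Highest average = 172 → IV.

IV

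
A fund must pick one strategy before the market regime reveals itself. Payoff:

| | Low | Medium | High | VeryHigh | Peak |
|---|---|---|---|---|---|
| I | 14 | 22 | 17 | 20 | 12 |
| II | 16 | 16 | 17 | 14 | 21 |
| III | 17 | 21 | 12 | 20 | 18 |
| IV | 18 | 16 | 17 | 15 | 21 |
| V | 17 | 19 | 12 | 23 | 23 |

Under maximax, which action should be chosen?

V

Row maxima: I=22, II=21, III=21, IV=21, V=23
Best best-case = 23 → V.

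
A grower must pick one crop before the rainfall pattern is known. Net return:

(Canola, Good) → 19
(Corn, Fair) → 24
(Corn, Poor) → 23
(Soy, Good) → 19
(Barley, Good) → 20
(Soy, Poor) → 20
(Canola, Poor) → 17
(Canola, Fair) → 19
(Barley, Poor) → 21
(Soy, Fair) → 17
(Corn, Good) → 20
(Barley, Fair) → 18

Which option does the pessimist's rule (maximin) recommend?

Corn

Row minima: Soy=17, Corn=20, Canola=17, Barley=18
Best worst-case = 20 → Corn.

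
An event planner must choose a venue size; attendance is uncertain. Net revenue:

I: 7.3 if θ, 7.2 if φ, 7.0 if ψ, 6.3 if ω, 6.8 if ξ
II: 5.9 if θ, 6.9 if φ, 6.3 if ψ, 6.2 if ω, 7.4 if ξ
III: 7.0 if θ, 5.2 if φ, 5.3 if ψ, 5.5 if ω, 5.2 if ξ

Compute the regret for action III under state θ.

Best payoff under θ is 7.3.
Regret = 7.3 − 7.0 = 0.3.

0.3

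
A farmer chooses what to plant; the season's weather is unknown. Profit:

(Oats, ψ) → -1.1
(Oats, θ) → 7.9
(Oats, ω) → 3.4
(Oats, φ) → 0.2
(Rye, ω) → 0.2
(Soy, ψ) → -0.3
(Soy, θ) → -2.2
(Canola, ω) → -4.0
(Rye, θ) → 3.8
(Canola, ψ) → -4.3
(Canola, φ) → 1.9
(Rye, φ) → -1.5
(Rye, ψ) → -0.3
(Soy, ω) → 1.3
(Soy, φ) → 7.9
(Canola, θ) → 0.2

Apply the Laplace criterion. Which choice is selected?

Row averages: Oats=2.6, Rye=0.55, Canola=-1.55, Soy=1.675
Highest average = 2.6 → Oats.

Oats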